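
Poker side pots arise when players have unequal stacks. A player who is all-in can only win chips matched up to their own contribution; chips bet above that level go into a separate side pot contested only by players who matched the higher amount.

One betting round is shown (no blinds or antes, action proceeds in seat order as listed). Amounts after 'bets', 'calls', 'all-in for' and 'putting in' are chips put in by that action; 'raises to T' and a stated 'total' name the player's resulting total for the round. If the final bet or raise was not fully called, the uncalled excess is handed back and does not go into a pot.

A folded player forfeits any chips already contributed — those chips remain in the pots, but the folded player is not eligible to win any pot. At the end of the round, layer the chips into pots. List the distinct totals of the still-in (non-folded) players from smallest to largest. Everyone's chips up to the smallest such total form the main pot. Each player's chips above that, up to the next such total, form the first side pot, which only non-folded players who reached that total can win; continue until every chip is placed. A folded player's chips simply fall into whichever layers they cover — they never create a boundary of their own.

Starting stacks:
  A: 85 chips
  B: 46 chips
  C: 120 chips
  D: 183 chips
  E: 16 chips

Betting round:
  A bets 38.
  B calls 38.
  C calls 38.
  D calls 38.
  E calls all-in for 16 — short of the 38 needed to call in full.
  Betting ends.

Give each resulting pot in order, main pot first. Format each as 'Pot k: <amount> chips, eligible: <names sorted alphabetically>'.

Contributions: A=38, B=38, C=38, D=38, E=16
Pot levels (distinct totals of non-folded players): 16, 38
Layer 1-16: 16 each from A, B, C, D, E = 16*5 = 80 chips; eligible A, B, C, D, E
Layer 17-38: 22 each from A, B, C, D = 22*4 = 88 chips; eligible A, B, C, D

Pot 1: 80 chips, eligible: A, B, C, D, E
Pot 2: 88 chips, eligible: A, B, C, D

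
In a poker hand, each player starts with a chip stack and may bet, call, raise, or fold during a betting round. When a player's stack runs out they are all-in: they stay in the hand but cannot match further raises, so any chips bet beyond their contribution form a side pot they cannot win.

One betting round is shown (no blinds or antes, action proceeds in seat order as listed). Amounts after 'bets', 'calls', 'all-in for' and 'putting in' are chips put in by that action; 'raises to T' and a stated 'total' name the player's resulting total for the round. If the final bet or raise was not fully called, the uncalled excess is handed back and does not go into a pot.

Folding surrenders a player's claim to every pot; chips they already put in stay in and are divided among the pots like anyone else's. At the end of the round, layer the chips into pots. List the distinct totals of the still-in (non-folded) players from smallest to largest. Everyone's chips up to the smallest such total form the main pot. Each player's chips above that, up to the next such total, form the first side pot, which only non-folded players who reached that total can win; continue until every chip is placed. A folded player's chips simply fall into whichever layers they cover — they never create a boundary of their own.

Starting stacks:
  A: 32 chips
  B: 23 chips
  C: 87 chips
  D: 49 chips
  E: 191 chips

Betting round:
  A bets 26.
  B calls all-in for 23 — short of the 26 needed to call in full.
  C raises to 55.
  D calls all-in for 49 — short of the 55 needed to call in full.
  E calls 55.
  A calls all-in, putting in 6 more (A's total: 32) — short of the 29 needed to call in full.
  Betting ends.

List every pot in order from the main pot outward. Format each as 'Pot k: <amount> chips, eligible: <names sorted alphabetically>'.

Contributions: A=32, B=23, C=55, D=49, E=55
Pot levels (distinct totals of non-folded players): 23, 32, 49, 55
Layer 1-23: 23 each from A, B, C, D, E = 23*5 = 115 chips; eligible A, B, C, D, E
Layer 24-32: 9 each from A, C, D, E = 9*4 = 36 chips; eligible A, C, D, E
Layer 33-49: 17 each from C, D, E = 17*3 = 51 chips; eligible C, D, E
Layer 50-55: 6 each from C, E = 6*2 = 12 chips; eligible C, E

Pot 1: 115 chips, eligible: A, B, C, D, E
Pot 2: 36 chips, eligible: A, C, D, E
Pot 3: 51 chips, eligible: C, D, E
Pot 4: 12 chips, eligible: C, E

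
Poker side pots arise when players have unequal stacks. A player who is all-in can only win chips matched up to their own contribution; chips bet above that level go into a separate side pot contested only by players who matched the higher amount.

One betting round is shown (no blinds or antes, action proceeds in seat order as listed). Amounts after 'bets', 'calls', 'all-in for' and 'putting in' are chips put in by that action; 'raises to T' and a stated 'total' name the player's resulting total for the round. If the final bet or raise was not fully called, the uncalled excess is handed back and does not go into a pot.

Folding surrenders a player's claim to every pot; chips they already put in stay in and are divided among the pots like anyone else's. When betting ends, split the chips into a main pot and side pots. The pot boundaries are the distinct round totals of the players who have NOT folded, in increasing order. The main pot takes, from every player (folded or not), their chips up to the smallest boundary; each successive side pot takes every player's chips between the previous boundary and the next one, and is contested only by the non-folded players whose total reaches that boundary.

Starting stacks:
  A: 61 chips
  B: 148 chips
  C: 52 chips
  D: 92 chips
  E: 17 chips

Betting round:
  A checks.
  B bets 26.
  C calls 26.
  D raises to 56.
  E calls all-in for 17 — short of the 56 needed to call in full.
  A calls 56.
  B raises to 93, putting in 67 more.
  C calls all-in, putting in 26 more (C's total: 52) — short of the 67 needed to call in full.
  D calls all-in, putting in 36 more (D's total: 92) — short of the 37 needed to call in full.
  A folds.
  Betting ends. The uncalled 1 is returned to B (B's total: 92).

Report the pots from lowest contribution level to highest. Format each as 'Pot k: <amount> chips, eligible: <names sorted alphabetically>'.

Pot 1: 85 chips, eligible: B, C, D, E
Pot 2: 140 chips, eligible: B, C, D
Pot 3: 84 chips, eligible: B, D

Derivation:
Contributions (after 1 returned to B): A=56, B=92, C=52, D=92, E=17
Folded: A
Pot levels (distinct totals of non-folded players): 17, 52, 92
Layer 1-17: 17 each from A, B, C, D, E = 17*5 = 85 chips; eligible B, C, D, E
Layer 18-52: 35 each from A, B, C, D = 35*4 = 140 chips; eligible B, C, D
Layer 53-92: A 4 + B 40 + D 40 = 84 chips; eligible B, D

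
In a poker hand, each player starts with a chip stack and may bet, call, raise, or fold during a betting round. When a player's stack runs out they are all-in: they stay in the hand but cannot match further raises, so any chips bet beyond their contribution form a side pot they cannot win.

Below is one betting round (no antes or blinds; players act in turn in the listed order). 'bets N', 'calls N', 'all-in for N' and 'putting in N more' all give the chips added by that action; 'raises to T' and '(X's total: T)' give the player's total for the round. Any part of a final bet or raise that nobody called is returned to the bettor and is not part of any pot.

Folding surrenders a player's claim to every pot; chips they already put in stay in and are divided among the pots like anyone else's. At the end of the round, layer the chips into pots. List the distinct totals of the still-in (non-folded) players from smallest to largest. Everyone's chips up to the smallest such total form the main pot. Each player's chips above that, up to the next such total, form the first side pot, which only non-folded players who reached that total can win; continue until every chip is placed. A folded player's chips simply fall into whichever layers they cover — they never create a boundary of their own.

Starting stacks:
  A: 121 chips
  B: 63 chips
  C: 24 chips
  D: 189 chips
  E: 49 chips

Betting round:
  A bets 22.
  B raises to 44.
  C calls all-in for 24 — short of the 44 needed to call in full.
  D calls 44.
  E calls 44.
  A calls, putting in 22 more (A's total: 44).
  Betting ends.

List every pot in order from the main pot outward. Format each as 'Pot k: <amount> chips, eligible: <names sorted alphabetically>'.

Pot 1: 120 chips, eligible: A, B, C, D, E
Pot 2: 80 chips, eligible: A, B, D, E

Derivation:
Contributions: A=44, B=44, C=24, D=44, E=44
Pot levels (distinct totals of non-folded players): 24, 44
Layer 1-24: 24 each from A, B, C, D, E = 24*5 = 120 chips; eligible A, B, C, D, E
Layer 25-44: 20 each from A, B, D, E = 20*4 = 80 chips; eligible A, B, D, E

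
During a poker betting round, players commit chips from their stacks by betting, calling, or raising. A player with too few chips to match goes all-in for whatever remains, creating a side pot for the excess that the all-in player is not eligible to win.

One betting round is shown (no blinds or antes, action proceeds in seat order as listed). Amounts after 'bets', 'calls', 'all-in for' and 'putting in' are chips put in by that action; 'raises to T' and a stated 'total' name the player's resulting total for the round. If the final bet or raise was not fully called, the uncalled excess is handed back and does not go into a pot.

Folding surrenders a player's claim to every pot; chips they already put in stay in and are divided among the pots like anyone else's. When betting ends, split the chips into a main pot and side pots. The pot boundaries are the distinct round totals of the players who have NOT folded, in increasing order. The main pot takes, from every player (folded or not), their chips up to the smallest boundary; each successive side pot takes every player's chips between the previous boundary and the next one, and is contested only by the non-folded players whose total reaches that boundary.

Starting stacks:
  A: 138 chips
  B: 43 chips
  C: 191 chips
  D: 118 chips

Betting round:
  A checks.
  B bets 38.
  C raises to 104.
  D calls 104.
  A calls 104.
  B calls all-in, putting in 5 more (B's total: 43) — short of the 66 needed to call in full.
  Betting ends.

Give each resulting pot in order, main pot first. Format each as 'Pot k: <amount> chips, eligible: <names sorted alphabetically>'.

Pot 1: 172 chips, eligible: A, B, C, D
Pot 2: 183 chips, eligible: A, C, D

Derivation:
Contributions: A=104, B=43, C=104, D=104
Pot levels (distinct totals of non-folded players): 43, 104
Layer 1-43: 43 each from A, B, C, D = 43*4 = 172 chips; eligible A, B, C, D
Layer 44-104: 61 each from A, C, D = 61*3 = 183 chips; eligible A, C, D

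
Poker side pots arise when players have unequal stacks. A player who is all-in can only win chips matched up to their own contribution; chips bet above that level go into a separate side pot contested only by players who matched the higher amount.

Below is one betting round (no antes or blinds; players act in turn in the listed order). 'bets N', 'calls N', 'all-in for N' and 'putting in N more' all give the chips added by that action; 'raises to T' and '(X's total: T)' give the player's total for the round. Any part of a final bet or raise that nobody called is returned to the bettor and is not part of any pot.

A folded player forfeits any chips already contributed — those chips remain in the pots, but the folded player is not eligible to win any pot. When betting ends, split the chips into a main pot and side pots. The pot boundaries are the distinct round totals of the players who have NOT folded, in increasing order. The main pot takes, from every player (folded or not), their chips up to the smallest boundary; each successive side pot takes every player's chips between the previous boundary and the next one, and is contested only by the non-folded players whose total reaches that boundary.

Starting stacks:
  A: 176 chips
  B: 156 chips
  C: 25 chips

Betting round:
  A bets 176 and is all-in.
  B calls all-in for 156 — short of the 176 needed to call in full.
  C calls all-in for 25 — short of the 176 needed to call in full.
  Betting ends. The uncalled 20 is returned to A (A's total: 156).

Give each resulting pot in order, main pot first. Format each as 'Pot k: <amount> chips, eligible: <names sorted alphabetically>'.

Contributions (after 20 returned to A): A=156, B=156, C=25
Pot levels (distinct totals of non-folded players): 25, 156
Layer 1-25: 25 each from A, B, C = 25*3 = 75 chips; eligible A, B, C
Layer 26-156: 131 each from A, B = 131*2 = 262 chips; eligible A, B

Pot 1: 75 chips, eligible: A, B, C
Pot 2: 262 chips, eligible: A, B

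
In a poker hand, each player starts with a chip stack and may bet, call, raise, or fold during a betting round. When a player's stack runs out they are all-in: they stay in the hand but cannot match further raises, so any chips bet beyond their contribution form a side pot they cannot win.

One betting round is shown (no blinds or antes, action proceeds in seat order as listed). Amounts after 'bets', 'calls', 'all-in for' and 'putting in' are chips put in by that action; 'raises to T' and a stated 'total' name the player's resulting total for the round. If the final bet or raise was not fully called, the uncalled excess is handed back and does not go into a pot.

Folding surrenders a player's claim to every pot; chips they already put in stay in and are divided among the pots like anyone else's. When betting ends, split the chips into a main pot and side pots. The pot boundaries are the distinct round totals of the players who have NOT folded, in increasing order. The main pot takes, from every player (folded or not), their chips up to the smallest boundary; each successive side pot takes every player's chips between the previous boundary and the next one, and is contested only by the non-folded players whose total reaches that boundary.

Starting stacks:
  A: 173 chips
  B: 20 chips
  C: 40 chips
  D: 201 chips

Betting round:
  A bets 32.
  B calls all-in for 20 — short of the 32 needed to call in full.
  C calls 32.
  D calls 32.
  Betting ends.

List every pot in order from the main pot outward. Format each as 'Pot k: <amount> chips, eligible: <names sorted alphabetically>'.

Pot 1: 80 chips, eligible: A, B, C, D
Pot 2: 36 chips, eligible: A, C, D

Derivation:
Contributions: A=32, B=20, C=32, D=32
Pot levels (distinct totals of non-folded players): 20, 32
Layer 1-20: 20 each from A, B, C, D = 20*4 = 80 chips; eligible A, B, C, D
Layer 21-32: 12 each from A, C, D = 12*3 = 36 chips; eligible A, C, D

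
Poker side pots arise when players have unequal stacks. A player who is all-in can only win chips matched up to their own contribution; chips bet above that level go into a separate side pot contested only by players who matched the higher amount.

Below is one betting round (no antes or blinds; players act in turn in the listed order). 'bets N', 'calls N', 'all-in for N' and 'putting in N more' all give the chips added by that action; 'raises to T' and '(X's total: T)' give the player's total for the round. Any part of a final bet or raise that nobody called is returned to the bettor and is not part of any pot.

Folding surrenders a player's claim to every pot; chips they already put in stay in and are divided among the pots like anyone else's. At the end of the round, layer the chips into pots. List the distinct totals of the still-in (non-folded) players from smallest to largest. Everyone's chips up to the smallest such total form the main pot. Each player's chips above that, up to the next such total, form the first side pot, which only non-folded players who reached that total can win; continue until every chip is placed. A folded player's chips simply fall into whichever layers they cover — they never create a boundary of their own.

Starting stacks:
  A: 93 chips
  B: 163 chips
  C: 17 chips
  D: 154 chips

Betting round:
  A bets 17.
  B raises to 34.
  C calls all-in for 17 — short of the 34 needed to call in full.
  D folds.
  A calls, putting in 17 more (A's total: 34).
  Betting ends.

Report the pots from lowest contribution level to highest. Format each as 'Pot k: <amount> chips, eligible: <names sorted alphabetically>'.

Pot 1: 51 chips, eligible: A, B, C
Pot 2: 34 chips, eligible: A, B

Derivation:
Contributions: A=34, B=34, C=17
Folded: D
Pot levels (distinct totals of non-folded players): 17, 34
Layer 1-17: 17 each from A, B, C = 17*3 = 51 chips; eligible A, B, C
Layer 18-34: 17 each from A, B = 17*2 = 34 chips; eligible A, B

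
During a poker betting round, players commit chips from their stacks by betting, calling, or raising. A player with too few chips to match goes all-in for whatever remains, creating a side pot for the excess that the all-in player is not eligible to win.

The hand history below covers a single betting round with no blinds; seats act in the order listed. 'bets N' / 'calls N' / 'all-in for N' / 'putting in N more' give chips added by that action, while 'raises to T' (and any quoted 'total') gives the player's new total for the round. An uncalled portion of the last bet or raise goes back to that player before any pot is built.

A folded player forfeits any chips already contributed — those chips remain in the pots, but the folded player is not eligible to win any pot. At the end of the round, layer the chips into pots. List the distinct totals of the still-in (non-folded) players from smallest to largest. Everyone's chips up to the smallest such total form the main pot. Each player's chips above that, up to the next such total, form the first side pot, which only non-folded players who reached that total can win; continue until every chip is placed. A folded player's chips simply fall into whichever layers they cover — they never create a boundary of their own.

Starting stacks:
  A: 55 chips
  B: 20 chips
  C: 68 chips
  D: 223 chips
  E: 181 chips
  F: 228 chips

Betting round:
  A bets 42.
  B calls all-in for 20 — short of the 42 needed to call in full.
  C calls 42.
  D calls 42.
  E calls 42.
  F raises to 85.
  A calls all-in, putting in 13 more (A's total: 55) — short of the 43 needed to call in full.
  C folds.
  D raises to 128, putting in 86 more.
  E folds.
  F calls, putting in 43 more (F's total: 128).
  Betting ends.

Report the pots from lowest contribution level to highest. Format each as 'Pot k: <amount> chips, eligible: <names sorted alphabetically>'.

Pot 1: 120 chips, eligible: A, B, D, F
Pot 2: 149 chips, eligible: A, D, F
Pot 3: 146 chips, eligible: D, F

Derivation:
Contributions: A=55, B=20, C=42, D=128, E=42, F=128
Folded: C, E
Pot levels (distinct totals of non-folded players): 20, 55, 128
Layer 1-20: 20 each from A, B, C, D, E, F = 20*6 = 120 chips; eligible A, B, D, F
Layer 21-55: A 35 + C 22 + D 35 + E 22 + F 35 = 149 chips; eligible A, D, F
Layer 56-128: 73 each from D, F = 73*2 = 146 chips; eligible D, F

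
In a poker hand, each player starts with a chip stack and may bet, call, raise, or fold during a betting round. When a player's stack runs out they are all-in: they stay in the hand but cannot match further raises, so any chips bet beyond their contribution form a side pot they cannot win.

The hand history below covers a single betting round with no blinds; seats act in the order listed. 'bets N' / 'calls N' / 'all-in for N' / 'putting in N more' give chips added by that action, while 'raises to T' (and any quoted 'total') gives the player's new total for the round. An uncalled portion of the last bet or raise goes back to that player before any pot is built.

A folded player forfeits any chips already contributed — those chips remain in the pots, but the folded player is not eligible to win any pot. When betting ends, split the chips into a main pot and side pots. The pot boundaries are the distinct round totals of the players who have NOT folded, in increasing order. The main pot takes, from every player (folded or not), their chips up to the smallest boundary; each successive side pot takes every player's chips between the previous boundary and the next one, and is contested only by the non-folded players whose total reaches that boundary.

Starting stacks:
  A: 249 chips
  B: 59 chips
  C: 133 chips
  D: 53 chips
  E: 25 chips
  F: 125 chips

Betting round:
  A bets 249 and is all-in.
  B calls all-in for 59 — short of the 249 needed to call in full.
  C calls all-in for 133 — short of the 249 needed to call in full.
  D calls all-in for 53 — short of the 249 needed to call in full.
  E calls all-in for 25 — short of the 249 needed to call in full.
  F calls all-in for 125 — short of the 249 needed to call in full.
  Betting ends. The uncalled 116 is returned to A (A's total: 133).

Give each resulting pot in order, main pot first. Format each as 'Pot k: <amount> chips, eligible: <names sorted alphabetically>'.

Contributions (after 116 returned to A): A=133, B=59, C=133, D=53, E=25, F=125
Pot levels (distinct totals of non-folded players): 25, 53, 59, 125, 133
Layer 1-25: 25 each from A, B, C, D, E, F = 25*6 = 150 chips; eligible A, B, C, D, E, F
Layer 26-53: 28 each from A, B, C, D, F = 28*5 = 140 chips; eligible A, B, C, D, F
Layer 54-59: 6 each from A, B, C, F = 6*4 = 24 chips; eligible A, B, C, F
Layer 60-125: 66 each from A, C, F = 66*3 = 198 chips; eligible A, C, F
Layer 126-133: 8 each from A, C = 8*2 = 16 chips; eligible A, C

Pot 1: 150 chips, eligible: A, B, C, D, E, F
Pot 2: 140 chips, eligible: A, B, C, D, F
Pot 3: 24 chips, eligible: A, B, C, F
Pot 4: 198 chips, eligible: A, C, F
Pot 5: 16 chips, eligible: A, C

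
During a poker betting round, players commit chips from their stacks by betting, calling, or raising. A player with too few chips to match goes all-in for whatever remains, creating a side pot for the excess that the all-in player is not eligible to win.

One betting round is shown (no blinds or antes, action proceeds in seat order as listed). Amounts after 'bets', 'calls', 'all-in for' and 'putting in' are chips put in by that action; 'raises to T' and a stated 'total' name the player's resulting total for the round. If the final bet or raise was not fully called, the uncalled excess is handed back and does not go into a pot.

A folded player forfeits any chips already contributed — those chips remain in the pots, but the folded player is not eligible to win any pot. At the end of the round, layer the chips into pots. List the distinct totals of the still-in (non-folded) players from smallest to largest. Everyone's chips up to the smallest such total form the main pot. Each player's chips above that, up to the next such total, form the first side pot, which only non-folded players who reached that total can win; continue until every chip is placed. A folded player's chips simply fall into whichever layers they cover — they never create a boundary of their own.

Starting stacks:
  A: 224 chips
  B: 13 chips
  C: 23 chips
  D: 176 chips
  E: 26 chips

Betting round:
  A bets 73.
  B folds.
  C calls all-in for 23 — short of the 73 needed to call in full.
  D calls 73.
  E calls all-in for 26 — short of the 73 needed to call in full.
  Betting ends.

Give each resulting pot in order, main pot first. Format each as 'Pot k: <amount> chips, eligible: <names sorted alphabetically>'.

Contributions: A=73, C=23, D=73, E=26
Folded: B
Pot levels (distinct totals of non-folded players): 23, 26, 73
Layer 1-23: 23 each from A, C, D, E = 23*4 = 92 chips; eligible A, C, D, E
Layer 24-26: 3 each from A, D, E = 3*3 = 9 chips; eligible A, D, E
Layer 27-73: 47 each from A, D = 47*2 = 94 chips; eligible A, D

Pot 1: 92 chips, eligible: A, C, D, E
Pot 2: 9 chips, eligible: A, D, E
Pot 3: 94 chips, eligible: A, D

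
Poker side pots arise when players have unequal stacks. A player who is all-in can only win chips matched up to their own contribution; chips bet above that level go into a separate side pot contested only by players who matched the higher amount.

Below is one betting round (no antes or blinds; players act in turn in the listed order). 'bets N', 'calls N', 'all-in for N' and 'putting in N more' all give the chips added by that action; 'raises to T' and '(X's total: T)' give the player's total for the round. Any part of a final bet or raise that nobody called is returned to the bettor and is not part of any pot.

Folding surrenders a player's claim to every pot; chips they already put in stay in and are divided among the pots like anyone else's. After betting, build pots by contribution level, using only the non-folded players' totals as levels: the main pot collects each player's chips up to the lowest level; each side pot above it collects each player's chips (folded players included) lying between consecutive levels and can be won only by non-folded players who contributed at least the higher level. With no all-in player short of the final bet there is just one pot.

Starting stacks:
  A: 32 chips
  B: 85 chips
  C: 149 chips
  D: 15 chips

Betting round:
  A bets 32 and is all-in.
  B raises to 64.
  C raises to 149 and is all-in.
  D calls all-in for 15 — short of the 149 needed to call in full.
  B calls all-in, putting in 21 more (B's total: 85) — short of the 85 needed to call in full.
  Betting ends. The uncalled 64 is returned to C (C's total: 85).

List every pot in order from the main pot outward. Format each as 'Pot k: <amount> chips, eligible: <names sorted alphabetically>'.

Contributions (after 64 returned to C): A=32, B=85, C=85, D=15
Pot levels (distinct totals of non-folded players): 15, 32, 85
Layer 1-15: 15 each from A, B, C, D = 15*4 = 60 chips; eligible A, B, C, D
Layer 16-32: 17 each from A, B, C = 17*3 = 51 chips; eligible A, B, C
Layer 33-85: 53 each from B, C = 53*2 = 106 chips; eligible B, C

Pot 1: 60 chips, eligible: A, B, C, D
Pot 2: 51 chips, eligible: A, B, C
Pot 3: 106 chips, eligible: B, C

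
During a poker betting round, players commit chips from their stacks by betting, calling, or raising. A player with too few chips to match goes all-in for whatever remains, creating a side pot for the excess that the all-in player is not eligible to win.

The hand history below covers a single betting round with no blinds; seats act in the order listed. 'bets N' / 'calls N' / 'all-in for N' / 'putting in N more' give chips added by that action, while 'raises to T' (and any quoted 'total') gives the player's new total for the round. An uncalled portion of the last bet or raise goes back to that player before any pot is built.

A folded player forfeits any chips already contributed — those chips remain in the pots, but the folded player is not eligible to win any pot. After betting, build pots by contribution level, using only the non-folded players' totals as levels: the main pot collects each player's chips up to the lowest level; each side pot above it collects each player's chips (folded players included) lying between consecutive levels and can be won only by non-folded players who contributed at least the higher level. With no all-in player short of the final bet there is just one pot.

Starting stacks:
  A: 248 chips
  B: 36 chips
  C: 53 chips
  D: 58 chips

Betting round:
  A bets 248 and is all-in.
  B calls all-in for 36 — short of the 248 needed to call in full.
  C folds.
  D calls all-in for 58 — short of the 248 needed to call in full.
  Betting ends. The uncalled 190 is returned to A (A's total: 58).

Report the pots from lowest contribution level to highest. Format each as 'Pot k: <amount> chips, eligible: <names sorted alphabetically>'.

Contributions (after 190 returned to A): A=58, B=36, D=58
Folded: C
Pot levels (distinct totals of non-folded players): 36, 58
Layer 1-36: 36 each from A, B, D = 36*3 = 108 chips; eligible A, B, D
Layer 37-58: 22 each from A, D = 22*2 = 44 chips; eligible A, D

Pot 1: 108 chips, eligible: A, B, D
Pot 2: 44 chips, eligible: A, D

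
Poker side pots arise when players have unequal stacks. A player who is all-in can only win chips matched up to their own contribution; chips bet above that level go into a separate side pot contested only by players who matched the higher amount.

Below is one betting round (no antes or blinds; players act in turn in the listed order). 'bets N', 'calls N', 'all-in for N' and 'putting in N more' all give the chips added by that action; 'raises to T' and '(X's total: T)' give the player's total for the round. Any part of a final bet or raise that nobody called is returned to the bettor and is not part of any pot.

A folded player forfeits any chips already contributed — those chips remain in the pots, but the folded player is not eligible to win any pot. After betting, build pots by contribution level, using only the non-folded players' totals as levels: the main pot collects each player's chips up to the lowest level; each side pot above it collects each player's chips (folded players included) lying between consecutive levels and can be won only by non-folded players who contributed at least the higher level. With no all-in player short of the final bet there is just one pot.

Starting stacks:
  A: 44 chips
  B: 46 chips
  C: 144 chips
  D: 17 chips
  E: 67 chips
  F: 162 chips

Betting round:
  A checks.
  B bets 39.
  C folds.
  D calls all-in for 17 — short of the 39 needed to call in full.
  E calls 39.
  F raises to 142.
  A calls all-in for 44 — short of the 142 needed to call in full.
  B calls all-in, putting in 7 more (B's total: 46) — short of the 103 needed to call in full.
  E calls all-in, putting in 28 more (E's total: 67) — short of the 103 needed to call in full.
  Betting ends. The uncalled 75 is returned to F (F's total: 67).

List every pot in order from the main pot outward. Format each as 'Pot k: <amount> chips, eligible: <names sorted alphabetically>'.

Contributions (after 75 returned to F): A=44, B=46, D=17, E=67, F=67
Folded: C
Pot levels (distinct totals of non-folded players): 17, 44, 46, 67
Layer 1-17: 17 each from A, B, D, E, F = 17*5 = 85 chips; eligible A, B, D, E, F
Layer 18-44: 27 each from A, B, E, F = 27*4 = 108 chips; eligible A, B, E, F
Layer 45-46: 2 each from B, E, F = 2*3 = 6 chips; eligible B, E, F
Layer 47-67: 21 each from E, F = 21*2 = 42 chips; eligible E, F

Pot 1: 85 chips, eligible: A, B, D, E, F
Pot 2: 108 chips, eligible: A, B, E, F
Pot 3: 6 chips, eligible: B, E, F
Pot 4: 42 chips, eligible: E, F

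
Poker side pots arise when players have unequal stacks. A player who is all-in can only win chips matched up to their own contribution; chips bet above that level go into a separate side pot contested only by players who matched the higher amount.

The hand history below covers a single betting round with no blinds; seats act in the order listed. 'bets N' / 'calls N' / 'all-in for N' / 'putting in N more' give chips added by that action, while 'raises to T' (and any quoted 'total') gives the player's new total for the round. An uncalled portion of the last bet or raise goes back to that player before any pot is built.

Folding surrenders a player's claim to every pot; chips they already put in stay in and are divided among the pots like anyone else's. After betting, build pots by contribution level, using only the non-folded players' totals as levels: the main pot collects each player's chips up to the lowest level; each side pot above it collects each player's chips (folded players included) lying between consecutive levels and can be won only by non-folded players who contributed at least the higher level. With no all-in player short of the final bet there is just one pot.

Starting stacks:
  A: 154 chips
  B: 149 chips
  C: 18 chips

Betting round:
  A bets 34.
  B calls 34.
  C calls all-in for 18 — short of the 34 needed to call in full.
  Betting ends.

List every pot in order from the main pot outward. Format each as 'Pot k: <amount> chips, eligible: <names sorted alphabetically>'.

Contributions: A=34, B=34, C=18
Pot levels (distinct totals of non-folded players): 18, 34
Layer 1-18: 18 each from A, B, C = 18*3 = 54 chips; eligible A, B, C
Layer 19-34: 16 each from A, B = 16*2 = 32 chips; eligible A, B

Pot 1: 54 chips, eligible: A, B, C
Pot 2: 32 chips, eligible: A, B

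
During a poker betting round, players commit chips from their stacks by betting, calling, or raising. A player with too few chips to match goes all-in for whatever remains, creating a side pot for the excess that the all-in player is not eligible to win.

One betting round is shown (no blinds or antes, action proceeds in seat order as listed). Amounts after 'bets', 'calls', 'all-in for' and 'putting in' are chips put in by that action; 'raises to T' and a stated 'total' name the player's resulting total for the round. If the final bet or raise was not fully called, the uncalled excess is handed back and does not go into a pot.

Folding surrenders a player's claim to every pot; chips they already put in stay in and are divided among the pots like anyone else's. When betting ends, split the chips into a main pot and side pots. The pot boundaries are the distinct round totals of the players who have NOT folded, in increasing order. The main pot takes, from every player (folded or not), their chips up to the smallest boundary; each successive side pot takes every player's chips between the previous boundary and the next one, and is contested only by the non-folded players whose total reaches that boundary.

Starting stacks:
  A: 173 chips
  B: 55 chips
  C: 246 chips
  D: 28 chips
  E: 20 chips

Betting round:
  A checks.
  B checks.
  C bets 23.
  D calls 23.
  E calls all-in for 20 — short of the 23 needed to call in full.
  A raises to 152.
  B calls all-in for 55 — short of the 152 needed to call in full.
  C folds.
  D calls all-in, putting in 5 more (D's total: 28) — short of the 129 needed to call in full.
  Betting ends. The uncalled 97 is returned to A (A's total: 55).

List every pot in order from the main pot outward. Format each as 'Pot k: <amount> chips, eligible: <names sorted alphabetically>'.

Contributions (after 97 returned to A): A=55, B=55, C=23, D=28, E=20
Folded: C
Pot levels (distinct totals of non-folded players): 20, 28, 55
Layer 1-20: 20 each from A, B, C, D, E = 20*5 = 100 chips; eligible A, B, D, E
Layer 21-28: A 8 + B 8 + C 3 + D 8 = 27 chips; eligible A, B, D
Layer 29-55: 27 each from A, B = 27*2 = 54 chips; eligible A, B

Pot 1: 100 chips, eligible: A, B, D, E
Pot 2: 27 chips, eligible: A, B, D
Pot 3: 54 chips, eligible: A, B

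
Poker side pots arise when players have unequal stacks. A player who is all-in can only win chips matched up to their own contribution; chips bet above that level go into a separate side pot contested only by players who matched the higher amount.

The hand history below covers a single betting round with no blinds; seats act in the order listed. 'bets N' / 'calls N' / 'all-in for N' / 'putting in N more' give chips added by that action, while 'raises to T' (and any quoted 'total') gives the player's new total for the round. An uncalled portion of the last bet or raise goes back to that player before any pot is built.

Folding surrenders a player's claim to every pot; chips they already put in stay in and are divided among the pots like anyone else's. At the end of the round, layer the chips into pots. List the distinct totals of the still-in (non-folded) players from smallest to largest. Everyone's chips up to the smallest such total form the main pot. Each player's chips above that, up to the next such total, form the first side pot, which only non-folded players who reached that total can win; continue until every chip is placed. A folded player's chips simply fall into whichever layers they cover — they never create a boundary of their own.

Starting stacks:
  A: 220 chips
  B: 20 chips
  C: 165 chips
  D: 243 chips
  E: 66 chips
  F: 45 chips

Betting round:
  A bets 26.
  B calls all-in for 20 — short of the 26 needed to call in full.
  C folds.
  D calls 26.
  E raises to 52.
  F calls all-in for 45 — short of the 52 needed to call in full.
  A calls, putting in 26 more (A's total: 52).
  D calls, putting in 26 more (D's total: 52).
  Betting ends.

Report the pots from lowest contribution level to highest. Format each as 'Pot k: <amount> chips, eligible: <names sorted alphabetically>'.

Contributions: A=52, B=20, D=52, E=52, F=45
Folded: C
Pot levels (distinct totals of non-folded players): 20, 45, 52
Layer 1-20: 20 each from A, B, D, E, F = 20*5 = 100 chips; eligible A, B, D, E, F
Layer 21-45: 25 each from A, D, E, F = 25*4 = 100 chips; eligible A, D, E, F
Layer 46-52: 7 each from A, D, E = 7*3 = 21 chips; eligible A, D, E

Pot 1: 100 chips, eligible: A, B, D, E, F
Pot 2: 100 chips, eligible: A, D, E, F
Pot 3: 21 chips, eligible: A, D, E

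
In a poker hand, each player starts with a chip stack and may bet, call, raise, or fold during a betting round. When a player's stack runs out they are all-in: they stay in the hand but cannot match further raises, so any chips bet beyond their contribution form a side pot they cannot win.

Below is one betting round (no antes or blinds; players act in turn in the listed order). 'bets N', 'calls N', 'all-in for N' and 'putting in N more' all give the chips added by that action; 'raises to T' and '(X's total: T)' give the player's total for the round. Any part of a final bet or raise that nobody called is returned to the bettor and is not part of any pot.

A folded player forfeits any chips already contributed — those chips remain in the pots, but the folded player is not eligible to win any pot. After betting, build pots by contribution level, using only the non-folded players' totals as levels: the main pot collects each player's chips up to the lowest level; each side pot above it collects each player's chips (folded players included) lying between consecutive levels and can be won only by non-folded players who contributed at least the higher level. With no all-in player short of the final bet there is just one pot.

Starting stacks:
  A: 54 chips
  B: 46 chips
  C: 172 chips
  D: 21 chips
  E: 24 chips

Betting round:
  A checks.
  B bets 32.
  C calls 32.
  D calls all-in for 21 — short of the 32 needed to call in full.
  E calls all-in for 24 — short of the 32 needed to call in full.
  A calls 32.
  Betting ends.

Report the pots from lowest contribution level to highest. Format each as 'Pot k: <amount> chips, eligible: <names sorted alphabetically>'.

Contributions: A=32, B=32, C=32, D=21, E=24
Pot levels (distinct totals of non-folded players): 21, 24, 32
Layer 1-21: 21 each from A, B, C, D, E = 21*5 = 105 chips; eligible A, B, C, D, E
Layer 22-24: 3 each from A, B, C, E = 3*4 = 12 chips; eligible A, B, C, E
Layer 25-32: 8 each from A, B, C = 8*3 = 24 chips; eligible A, B, C

Pot 1: 105 chips, eligible: A, B, C, D, E
Pot 2: 12 chips, eligible: A, B, C, E
Pot 3: 24 chips, eligible: A, B, C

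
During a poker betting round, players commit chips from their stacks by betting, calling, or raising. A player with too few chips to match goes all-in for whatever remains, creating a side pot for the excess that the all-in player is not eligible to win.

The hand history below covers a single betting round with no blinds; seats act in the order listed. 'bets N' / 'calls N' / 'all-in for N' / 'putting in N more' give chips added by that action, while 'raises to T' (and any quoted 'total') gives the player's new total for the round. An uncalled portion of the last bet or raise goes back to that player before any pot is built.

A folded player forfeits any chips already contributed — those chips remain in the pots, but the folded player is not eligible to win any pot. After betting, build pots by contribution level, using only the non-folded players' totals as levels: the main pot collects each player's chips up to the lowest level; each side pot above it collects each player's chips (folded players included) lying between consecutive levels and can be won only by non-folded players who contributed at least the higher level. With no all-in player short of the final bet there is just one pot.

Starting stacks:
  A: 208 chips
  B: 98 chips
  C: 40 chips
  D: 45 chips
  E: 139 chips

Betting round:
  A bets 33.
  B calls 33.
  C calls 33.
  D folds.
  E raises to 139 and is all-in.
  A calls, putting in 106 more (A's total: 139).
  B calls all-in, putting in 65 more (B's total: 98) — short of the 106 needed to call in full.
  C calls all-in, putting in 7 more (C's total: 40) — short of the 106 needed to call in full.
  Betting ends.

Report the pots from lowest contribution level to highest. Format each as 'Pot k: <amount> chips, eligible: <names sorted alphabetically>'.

Pot 1: 160 chips, eligible: A, B, C, E
Pot 2: 174 chips, eligible: A, B, E
Pot 3: 82 chips, eligible: A, E

Derivation:
Contributions: A=139, B=98, C=40, E=139
Folded: D
Pot levels (distinct totals of non-folded players): 40, 98, 139
Layer 1-40: 40 each from A, B, C, E = 40*4 = 160 chips; eligible A, B, C, E
Layer 41-98: 58 each from A, B, E = 58*3 = 174 chips; eligible A, B, E
Layer 99-139: 41 each from A, E = 41*2 = 82 chips; eligible A, E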